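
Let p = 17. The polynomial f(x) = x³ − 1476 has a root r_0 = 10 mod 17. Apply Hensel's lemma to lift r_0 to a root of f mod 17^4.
r_3 = 5518 (mod 83521)

Hensel: r_{i+1} = r_i − f(r_i)/f′(r_i) mod 17^{i+2}, where f′(x) = 3x². Iterate:
  r_0 = 10 (mod 17)
  r_1 = 27 (mod 289)
  r_2 = 605 (mod 4913)
  r_3 = 5518 (mod 83521)
Final: r = 5518 with f(r) ≡ 0 mod 17^4.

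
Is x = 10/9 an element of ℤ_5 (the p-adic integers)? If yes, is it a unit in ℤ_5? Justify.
x ∈ ℤ_5 but not a unit; v_5(x) = 1 > 0

ℤ_5 = {x ∈ ℚ_5 : v_5(x) ≥ 0} and ℤ_5^× = {x ∈ ℤ_5 : v_5(x) = 0}. Here v_5(10/9) = v_5(num) − v_5(den) = 1; compare against these criteria.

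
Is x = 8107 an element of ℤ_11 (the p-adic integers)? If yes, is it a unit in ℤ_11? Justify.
x ∈ ℤ_11 but not a unit; v_11(x) = 2 > 0

ℤ_11 = {x ∈ ℚ_11 : v_11(x) ≥ 0} and ℤ_11^× = {x ∈ ℤ_11 : v_11(x) = 0}. Here v_11(8107) = v_11(num) − v_11(den) = 2; compare against these criteria.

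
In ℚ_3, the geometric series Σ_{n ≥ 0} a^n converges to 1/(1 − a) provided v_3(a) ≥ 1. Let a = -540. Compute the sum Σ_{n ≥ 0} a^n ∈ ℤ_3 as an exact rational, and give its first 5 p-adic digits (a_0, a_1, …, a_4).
Σ a^n = 1/(1 − a) = 1/541;  first 5 digits = (1, 0, 0, 1, 2)

v_3(a) = 3 ≥ 1, so the series converges in ℤ_3 to 1/(1 − a) = 1/(1 − (-540)) = 1/541. Expand this rational in ℤ_3: compute digits iteratively via d_i = x_i mod 3, x_{i+1} = (x_i − d_i)/3. The first 5 digits are (1, 0, 0, 1, 2).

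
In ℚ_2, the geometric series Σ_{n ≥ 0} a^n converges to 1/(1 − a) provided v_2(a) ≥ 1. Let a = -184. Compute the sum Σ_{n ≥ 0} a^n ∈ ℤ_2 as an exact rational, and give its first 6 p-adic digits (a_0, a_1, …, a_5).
Σ a^n = 1/(1 − a) = 1/185;  first 6 digits = (1, 0, 0, 1, 0, 0)

v_2(a) = 3 ≥ 1, so the series converges in ℤ_2 to 1/(1 − a) = 1/(1 − (-184)) = 1/185. Expand this rational in ℤ_2: compute digits iteratively via d_i = x_i mod 2, x_{i+1} = (x_i − d_i)/2. The first 6 digits are (1, 0, 0, 1, 0, 0).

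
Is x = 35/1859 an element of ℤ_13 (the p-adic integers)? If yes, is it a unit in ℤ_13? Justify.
x ∉ ℤ_13 (v_13(x) = -2 < 0)

ℤ_13 = {x ∈ ℚ_13 : v_13(x) ≥ 0} and ℤ_13^× = {x ∈ ℤ_13 : v_13(x) = 0}. Here v_13(35/1859) = v_13(num) − v_13(den) = -2; compare against these criteria.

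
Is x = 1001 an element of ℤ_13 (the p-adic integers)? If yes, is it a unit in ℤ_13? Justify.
x ∈ ℤ_13 but not a unit; v_13(x) = 1 > 0

ℤ_13 = {x ∈ ℚ_13 : v_13(x) ≥ 0} and ℤ_13^× = {x ∈ ℤ_13 : v_13(x) = 0}. Here v_13(1001) = v_13(num) − v_13(den) = 1; compare against these criteria.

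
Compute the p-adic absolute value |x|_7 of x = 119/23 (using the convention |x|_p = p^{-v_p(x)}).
|119/23|_7 = 1/7

Step 1 — compute v_7(x) by factoring powers of 7 out of the numerator and denominator: v_7(119/23) = 1. Step 2 — apply |x|_p = p^{-v_p(x)} = 7^{-1} = 1/7.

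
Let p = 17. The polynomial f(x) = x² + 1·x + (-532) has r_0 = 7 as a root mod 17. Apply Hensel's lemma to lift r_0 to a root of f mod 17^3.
r_2 = 1503 (mod 4913)

Hensel: r_{i+1} = r_i − f(r_i)·(f′(r_i))^{-1} mod 17^{i+2}, f′(x) = 2x + 1. Iterate:
  r_0 = 7 (mod 17)
  r_1 = 58 (mod 289)
  r_2 = 1503 (mod 4913)
Final: r = 1503 satisfies f(r) ≡ 0 mod 17^3.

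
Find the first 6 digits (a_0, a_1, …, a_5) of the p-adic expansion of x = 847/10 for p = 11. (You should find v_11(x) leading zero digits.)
(a_0, …, a_5) = (0, 0, 4, 3, 3, 3)

v_11(847/10) = 2, so a_0 = ... = a_1 = 0. Factor out: x = 11^2 · u with u = 7/10 a unit in ℤ_11. Expand u iteratively via a_{v+i} = u_i mod 11, u_{i+1} = (u_i − a_{v+i})/11:
  u_0 = 7/10;  a_2 = 4;  u_1 = (u_0 − 4)/11 = -3/10
  u_1 = -3/10;  a_3 = 3;  u_2 = (u_1 − 3)/11 = -3/10
  u_2 = -3/10;  a_4 = 3;  u_3 = (u_2 − 3)/11 = -3/10
  u_3 = -3/10;  a_5 = 3;  u_4 = (u_3 − 3)/11 = -3/10
Digits: (0, 0, 4, 3, 3, 3).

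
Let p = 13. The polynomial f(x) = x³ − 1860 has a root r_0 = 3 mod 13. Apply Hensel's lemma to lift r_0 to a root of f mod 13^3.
r_2 = 822 (mod 2197)

Hensel: r_{i+1} = r_i − f(r_i)/f′(r_i) mod 13^{i+2}, where f′(x) = 3x². Iterate:
  r_0 = 3 (mod 13)
  r_1 = 146 (mod 169)
  r_2 = 822 (mod 2197)
Final: r = 822 with f(r) ≡ 0 mod 13^3.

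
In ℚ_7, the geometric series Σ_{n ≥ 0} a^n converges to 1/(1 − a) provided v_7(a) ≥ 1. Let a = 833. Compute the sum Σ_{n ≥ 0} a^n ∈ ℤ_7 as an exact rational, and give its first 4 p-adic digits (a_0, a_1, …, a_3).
Σ a^n = 1/(1 − a) = -1/832;  first 4 digits = (1, 0, 3, 2)

v_7(a) = 2 ≥ 1, so the series converges in ℤ_7 to 1/(1 − a) = 1/(1 − 833) = -1/832. Expand this rational in ℤ_7: compute digits iteratively via d_i = x_i mod 7, x_{i+1} = (x_i − d_i)/7. The first 4 digits are (1, 0, 3, 2).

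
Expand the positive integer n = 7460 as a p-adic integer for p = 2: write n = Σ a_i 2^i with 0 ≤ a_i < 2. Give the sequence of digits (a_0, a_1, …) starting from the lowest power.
(a_0, a_1, …) = (0, 0, 1, 0, 0, 1, 0, 0, 1, 0, 1, 1, 1)

Repeated division by 2 gives the digits low-to-high: 7460 = 1·2^2 + 1·2^5 + 1·2^8 + 1·2^10 + 1·2^11 + 1·2^12. Digit sequence: (0, 0, 1, 0, 0, 1, 0, 0, 1, 0, 1, 1, 1).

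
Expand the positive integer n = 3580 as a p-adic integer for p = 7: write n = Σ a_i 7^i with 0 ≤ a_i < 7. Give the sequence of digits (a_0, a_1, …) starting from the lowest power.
(a_0, a_1, …) = (3, 0, 3, 3, 1)

Repeated division by 7 gives the digits low-to-high: 3580 = 3 + 3·7^2 + 3·7^3 + 1·7^4. Digit sequence: (3, 0, 3, 3, 1).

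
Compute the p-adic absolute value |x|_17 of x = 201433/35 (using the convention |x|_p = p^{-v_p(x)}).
|201433/35|_17 = 1/4913

Step 1 — compute v_17(x) by factoring powers of 17 out of the numerator and denominator: v_17(201433/35) = 3. Step 2 — apply |x|_p = p^{-v_p(x)} = 17^{-3} = 1/4913.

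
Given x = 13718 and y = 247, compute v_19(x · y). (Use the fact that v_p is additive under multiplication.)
v_19(3388346) = 4

v_p(x) = 3 (factor: 13718 = 19^3 · 2); v_p(y) = 1 (factor: 247 = 19^1 · 13). Additivity: v_p(xy) = v_p(x) + v_p(y) = 3 + 1 = 4. (Direct check: xy = 3388346 = 19^4 · (26).)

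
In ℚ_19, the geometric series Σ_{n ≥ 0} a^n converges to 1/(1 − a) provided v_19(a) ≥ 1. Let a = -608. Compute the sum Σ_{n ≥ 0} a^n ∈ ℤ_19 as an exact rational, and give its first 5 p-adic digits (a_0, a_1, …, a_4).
Σ a^n = 1/(1 − a) = 1/609;  first 5 digits = (1, 6, 15, 3, 11)

v_19(a) = 1 ≥ 1, so the series converges in ℤ_19 to 1/(1 − a) = 1/(1 − (-608)) = 1/609. Expand this rational in ℤ_19: compute digits iteratively via d_i = x_i mod 19, x_{i+1} = (x_i − d_i)/19. The first 5 digits are (1, 6, 15, 3, 11).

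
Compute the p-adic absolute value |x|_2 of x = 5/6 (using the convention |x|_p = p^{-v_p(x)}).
|5/6|_2 = 2

Step 1 — compute v_2(x) by factoring powers of 2 out of the numerator and denominator: v_2(5/6) = -1. Step 2 — apply |x|_p = p^{-v_p(x)} = 2^{1} = 2.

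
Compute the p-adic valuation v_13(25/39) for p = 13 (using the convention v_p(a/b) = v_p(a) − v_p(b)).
v_13(25/39) = -1

Factor powers of 13 from the numerator and denominator of the reduced fraction: 25 = 13^0 · 25 and 39 = 13^1 · 3. Apply v_p(a/b) = v_p(a) − v_p(b): v_13(25/39) = 0 − 1 = -1.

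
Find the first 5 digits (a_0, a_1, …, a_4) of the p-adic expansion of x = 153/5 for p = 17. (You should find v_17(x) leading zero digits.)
(a_0, …, a_4) = (0, 12, 13, 6, 3)

v_17(153/5) = 1, so a_0 = ... = a_0 = 0. Factor out: x = 17^1 · u with u = 9/5 a unit in ℤ_17. Expand u iteratively via a_{v+i} = u_i mod 17, u_{i+1} = (u_i − a_{v+i})/17:
  u_0 = 9/5;  a_1 = 12;  u_1 = (u_0 − 12)/17 = -3/5
  u_1 = -3/5;  a_2 = 13;  u_2 = (u_1 − 13)/17 = -4/5
  u_2 = -4/5;  a_3 = 6;  u_3 = (u_2 − 6)/17 = -2/5
  u_3 = -2/5;  a_4 = 3;  u_4 = (u_3 − 3)/17 = -1/5
Digits: (0, 12, 13, 6, 3).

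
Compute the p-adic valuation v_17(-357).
v_17(-357) = 1

v_17(n) is the largest exponent k such that 17^k divides n. Factor out: -357 = -17^1 · 21. (Sign doesn't affect v_p.) So v_17(-357) = 1.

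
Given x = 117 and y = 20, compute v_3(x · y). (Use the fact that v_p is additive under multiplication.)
v_3(2340) = 2

v_p(x) = 2 (factor: 117 = 3^2 · 13); v_p(y) = 0 (factor: 20 = 3^0 · 20). Additivity: v_p(xy) = v_p(x) + v_p(y) = 2 + 0 = 2. (Direct check: xy = 2340 = 3^2 · (260).)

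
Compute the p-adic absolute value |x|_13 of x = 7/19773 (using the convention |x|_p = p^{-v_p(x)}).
|7/19773|_13 = 2197

Step 1 — compute v_13(x) by factoring powers of 13 out of the numerator and denominator: v_13(7/19773) = -3. Step 2 — apply |x|_p = p^{-v_p(x)} = 13^{3} = 2197.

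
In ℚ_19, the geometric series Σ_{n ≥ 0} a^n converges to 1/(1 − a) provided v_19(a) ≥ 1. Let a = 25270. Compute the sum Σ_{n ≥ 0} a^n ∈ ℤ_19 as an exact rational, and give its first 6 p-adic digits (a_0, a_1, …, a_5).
Σ a^n = 1/(1 − a) = -1/25269;  first 6 digits = (1, 0, 13, 3, 17, 10)

v_19(a) = 2 ≥ 1, so the series converges in ℤ_19 to 1/(1 − a) = 1/(1 − 25270) = -1/25269. Expand this rational in ℤ_19: compute digits iteratively via d_i = x_i mod 19, x_{i+1} = (x_i − d_i)/19. The first 6 digits are (1, 0, 13, 3, 17, 10).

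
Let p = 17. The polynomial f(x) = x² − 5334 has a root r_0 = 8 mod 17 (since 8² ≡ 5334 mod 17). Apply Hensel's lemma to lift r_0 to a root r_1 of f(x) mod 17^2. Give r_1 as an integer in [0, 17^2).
r_1 = 229 (mod 289)

Hensel's recurrence: r_{i+1} = r_i − f(r_i)·(f′(r_i))^{-1} mod 17^{i+2}, with f′(x) = 2x. Iterate:
  r_0 = 8 (mod 17)
  r_1 = 229 (mod 289)
Final: r_1 = 229, and one checks f(r_1) ≡ 0 mod 17^2.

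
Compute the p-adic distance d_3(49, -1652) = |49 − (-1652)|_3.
d_3(49, -1652) = 1/243

Step 1 — x − y = 49 − (-1652) = 1701. Step 2 — v_3(1701) = 5 (factor: 1701 = (3^5 · 7); the sign does not affect v_p). Step 3 — |x − y|_3 = 3^{-5} = 1/243.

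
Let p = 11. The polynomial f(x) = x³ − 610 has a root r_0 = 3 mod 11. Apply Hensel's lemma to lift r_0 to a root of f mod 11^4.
r_3 = 9485 (mod 14641)

Hensel: r_{i+1} = r_i − f(r_i)/f′(r_i) mod 11^{i+2}, where f′(x) = 3x². Iterate:
  r_0 = 3 (mod 11)
  r_1 = 47 (mod 121)
  r_2 = 168 (mod 1331)
  r_3 = 9485 (mod 14641)
Final: r = 9485 with f(r) ≡ 0 mod 11^4.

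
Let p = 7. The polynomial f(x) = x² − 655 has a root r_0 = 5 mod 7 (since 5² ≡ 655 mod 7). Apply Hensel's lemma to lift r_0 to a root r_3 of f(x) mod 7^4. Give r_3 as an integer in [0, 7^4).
r_3 = 2175 (mod 2401)

Hensel's recurrence: r_{i+1} = r_i − f(r_i)·(f′(r_i))^{-1} mod 7^{i+2}, with f′(x) = 2x. Iterate:
  r_0 = 5 (mod 7)
  r_1 = 19 (mod 49)
  r_2 = 117 (mod 343)
  r_3 = 2175 (mod 2401)
Final: r_3 = 2175, and one checks f(r_3) ≡ 0 mod 7^4.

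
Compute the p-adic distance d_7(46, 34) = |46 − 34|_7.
d_7(46, 34) = 1

Step 1 — x − y = 46 − 34 = 12. Step 2 — v_7(12) = 0 (factor: 12 = (7^0 · 12); the sign does not affect v_p). Step 3 — |x − y|_7 = 7^{0} = 1.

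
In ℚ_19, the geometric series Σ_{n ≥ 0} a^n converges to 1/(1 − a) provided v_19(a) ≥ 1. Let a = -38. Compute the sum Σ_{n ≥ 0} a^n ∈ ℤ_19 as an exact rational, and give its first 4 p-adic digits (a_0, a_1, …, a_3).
Σ a^n = 1/(1 − a) = 1/39;  first 4 digits = (1, 17, 3, 11)

v_19(a) = 1 ≥ 1, so the series converges in ℤ_19 to 1/(1 − a) = 1/(1 − (-38)) = 1/39. Expand this rational in ℤ_19: compute digits iteratively via d_i = x_i mod 19, x_{i+1} = (x_i − d_i)/19. The first 4 digits are (1, 17, 3, 11).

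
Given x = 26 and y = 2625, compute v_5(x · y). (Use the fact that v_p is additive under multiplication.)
v_5(68250) = 3

v_p(x) = 0 (factor: 26 = 5^0 · 26); v_p(y) = 3 (factor: 2625 = 5^3 · 21). Additivity: v_p(xy) = v_p(x) + v_p(y) = 0 + 3 = 3. (Direct check: xy = 68250 = 5^3 · (546).)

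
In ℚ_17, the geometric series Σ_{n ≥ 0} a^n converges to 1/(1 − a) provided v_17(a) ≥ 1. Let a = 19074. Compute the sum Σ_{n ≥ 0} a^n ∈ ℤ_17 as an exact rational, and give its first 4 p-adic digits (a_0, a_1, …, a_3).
Σ a^n = 1/(1 − a) = -1/19073;  first 4 digits = (1, 0, 15, 3)

v_17(a) = 2 ≥ 1, so the series converges in ℤ_17 to 1/(1 − a) = 1/(1 − 19074) = -1/19073. Expand this rational in ℤ_17: compute digits iteratively via d_i = x_i mod 17, x_{i+1} = (x_i − d_i)/17. The first 4 digits are (1, 0, 15, 3).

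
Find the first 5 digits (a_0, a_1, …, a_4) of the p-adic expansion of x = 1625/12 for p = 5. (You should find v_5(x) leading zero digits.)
(a_0, …, a_4) = (0, 0, 0, 4, 4)

v_5(1625/12) = 3, so a_0 = ... = a_2 = 0. Factor out: x = 5^3 · u with u = 13/12 a unit in ℤ_5. Expand u iteratively via a_{v+i} = u_i mod 5, u_{i+1} = (u_i − a_{v+i})/5:
  u_0 = 13/12;  a_3 = 4;  u_1 = (u_0 − 4)/5 = -7/12
  u_1 = -7/12;  a_4 = 4;  u_2 = (u_1 − 4)/5 = -11/12
Digits: (0, 0, 0, 4, 4).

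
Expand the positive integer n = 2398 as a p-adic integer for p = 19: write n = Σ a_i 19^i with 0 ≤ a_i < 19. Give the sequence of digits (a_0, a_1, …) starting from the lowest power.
(a_0, a_1, …) = (4, 12, 6)

Repeated division by 19 gives the digits low-to-high: 2398 = 4 + 12·19^1 + 6·19^2. Digit sequence: (4, 12, 6).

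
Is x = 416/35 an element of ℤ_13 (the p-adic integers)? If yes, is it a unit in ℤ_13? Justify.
x ∈ ℤ_13 but not a unit; v_13(x) = 1 > 0

ℤ_13 = {x ∈ ℚ_13 : v_13(x) ≥ 0} and ℤ_13^× = {x ∈ ℤ_13 : v_13(x) = 0}. Here v_13(416/35) = v_13(num) − v_13(den) = 1; compare against these criteria.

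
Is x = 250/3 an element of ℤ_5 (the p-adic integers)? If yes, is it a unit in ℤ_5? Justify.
x ∈ ℤ_5 but not a unit; v_5(x) = 3 > 0

ℤ_5 = {x ∈ ℚ_5 : v_5(x) ≥ 0} and ℤ_5^× = {x ∈ ℤ_5 : v_5(x) = 0}. Here v_5(250/3) = v_5(num) − v_5(den) = 3; compare against these criteria.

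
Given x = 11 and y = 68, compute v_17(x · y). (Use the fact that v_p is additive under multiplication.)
v_17(748) = 1

v_p(x) = 0 (factor: 11 = 17^0 · 11); v_p(y) = 1 (factor: 68 = 17^1 · 4). Additivity: v_p(xy) = v_p(x) + v_p(y) = 0 + 1 = 1. (Direct check: xy = 748 = 17^1 · (44).)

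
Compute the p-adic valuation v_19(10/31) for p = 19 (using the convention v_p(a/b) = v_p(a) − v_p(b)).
v_19(10/31) = 0

Factor powers of 19 from the numerator and denominator of the reduced fraction: 10 = 19^0 · 10 and 31 = 19^0 · 31. Apply v_p(a/b) = v_p(a) − v_p(b): v_19(10/31) = 0 − 0 = 0.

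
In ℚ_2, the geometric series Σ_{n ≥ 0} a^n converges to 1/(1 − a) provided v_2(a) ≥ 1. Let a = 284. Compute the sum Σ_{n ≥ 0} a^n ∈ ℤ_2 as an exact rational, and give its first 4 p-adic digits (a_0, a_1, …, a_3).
Σ a^n = 1/(1 − a) = -1/283;  first 4 digits = (1, 0, 1, 1)

v_2(a) = 2 ≥ 1, so the series converges in ℤ_2 to 1/(1 − a) = 1/(1 − 284) = -1/283. Expand this rational in ℤ_2: compute digits iteratively via d_i = x_i mod 2, x_{i+1} = (x_i − d_i)/2. The first 4 digits are (1, 0, 1, 1).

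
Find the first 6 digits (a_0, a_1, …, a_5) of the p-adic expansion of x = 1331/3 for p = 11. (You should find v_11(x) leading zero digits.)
(a_0, …, a_5) = (0, 0, 0, 4, 7, 3)

v_11(1331/3) = 3, so a_0 = ... = a_2 = 0. Factor out: x = 11^3 · u with u = 1/3 a unit in ℤ_11. Expand u iteratively via a_{v+i} = u_i mod 11, u_{i+1} = (u_i − a_{v+i})/11:
  u_0 = 1/3;  a_3 = 4;  u_1 = (u_0 − 4)/11 = -1/3
  u_1 = -1/3;  a_4 = 7;  u_2 = (u_1 − 7)/11 = -2/3
  u_2 = -2/3;  a_5 = 3;  u_3 = (u_2 − 3)/11 = -1/3
Digits: (0, 0, 0, 4, 7, 3).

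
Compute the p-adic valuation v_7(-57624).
v_7(-57624) = 4

v_7(n) is the largest exponent k such that 7^k divides n. Factor out: -57624 = -7^4 · 24. (Sign doesn't affect v_p.) So v_7(-57624) = 4.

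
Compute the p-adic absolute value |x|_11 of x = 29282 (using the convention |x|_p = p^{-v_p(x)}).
|29282|_11 = 1/14641

Step 1 — compute v_11(x) by factoring powers of 11 out of the numerator and denominator: v_11(29282) = 4. Step 2 — apply |x|_p = p^{-v_p(x)} = 11^{-4} = 1/14641.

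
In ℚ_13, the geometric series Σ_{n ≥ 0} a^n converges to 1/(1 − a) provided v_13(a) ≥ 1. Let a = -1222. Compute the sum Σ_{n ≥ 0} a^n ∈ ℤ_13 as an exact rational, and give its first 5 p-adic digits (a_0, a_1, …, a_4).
Σ a^n = 1/(1 − a) = 1/1223;  first 5 digits = (1, 10, 1, 2, 7)

v_13(a) = 1 ≥ 1, so the series converges in ℤ_13 to 1/(1 − a) = 1/(1 − (-1222)) = 1/1223. Expand this rational in ℤ_13: compute digits iteratively via d_i = x_i mod 13, x_{i+1} = (x_i − d_i)/13. The first 5 digits are (1, 10, 1, 2, 7).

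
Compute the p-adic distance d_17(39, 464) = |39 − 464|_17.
d_17(39, 464) = 1/17

Step 1 — x − y = 39 − 464 = -425. Step 2 — v_17(-425) = 1 (factor: -425 = −(17^1 · 25); the sign does not affect v_p). Step 3 — |x − y|_17 = 17^{-1} = 1/17.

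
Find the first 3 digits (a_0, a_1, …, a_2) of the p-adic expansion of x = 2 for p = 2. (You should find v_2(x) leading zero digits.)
(a_0, …, a_2) = (0, 1, 0)

v_2(2) = 1, so a_0 = ... = a_0 = 0. Factor out: x = 2^1 · u with u = 1 a unit in ℤ_2. Expand u iteratively via a_{v+i} = u_i mod 2, u_{i+1} = (u_i − a_{v+i})/2:
  u_0 = 1;  a_1 = 1;  u_1 = (u_0 − 1)/2 = 0
  u_1 = 0;  a_2 = 0;  u_2 = (u_1 − 0)/2 = 0
Digits: (0, 1, 0).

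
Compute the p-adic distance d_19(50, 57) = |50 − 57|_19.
d_19(50, 57) = 1

Step 1 — x − y = 50 − 57 = -7. Step 2 — v_19(-7) = 0 (factor: -7 = −(19^0 · 7); the sign does not affect v_p). Step 3 — |x − y|_19 = 19^{0} = 1.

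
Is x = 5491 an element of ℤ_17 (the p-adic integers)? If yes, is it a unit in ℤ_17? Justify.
x ∈ ℤ_17 but not a unit; v_17(x) = 2 > 0

ℤ_17 = {x ∈ ℚ_17 : v_17(x) ≥ 0} and ℤ_17^× = {x ∈ ℤ_17 : v_17(x) = 0}. Here v_17(5491) = v_17(num) − v_17(den) = 2; compare against these criteria.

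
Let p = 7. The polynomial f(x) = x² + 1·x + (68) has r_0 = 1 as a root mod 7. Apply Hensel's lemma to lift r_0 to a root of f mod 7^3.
r_2 = 190 (mod 343)

Hensel: r_{i+1} = r_i − f(r_i)·(f′(r_i))^{-1} mod 7^{i+2}, f′(x) = 2x + 1. Iterate:
  r_0 = 1 (mod 7)
  r_1 = 43 (mod 49)
  r_2 = 190 (mod 343)
Final: r = 190 satisfies f(r) ≡ 0 mod 7^3.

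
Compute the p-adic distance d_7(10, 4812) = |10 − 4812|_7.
d_7(10, 4812) = 1/2401

Step 1 — x − y = 10 − 4812 = -4802. Step 2 — v_7(-4802) = 4 (factor: -4802 = −(7^4 · 2); the sign does not affect v_p). Step 3 — |x − y|_7 = 7^{-4} = 1/2401.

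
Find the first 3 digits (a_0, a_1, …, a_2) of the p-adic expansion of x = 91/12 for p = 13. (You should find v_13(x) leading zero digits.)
(a_0, …, a_2) = (0, 6, 5)

v_13(91/12) = 1, so a_0 = ... = a_0 = 0. Factor out: x = 13^1 · u with u = 7/12 a unit in ℤ_13. Expand u iteratively via a_{v+i} = u_i mod 13, u_{i+1} = (u_i − a_{v+i})/13:
  u_0 = 7/12;  a_1 = 6;  u_1 = (u_0 − 6)/13 = -5/12
  u_1 = -5/12;  a_2 = 5;  u_2 = (u_1 − 5)/13 = -5/12
Digits: (0, 6, 5).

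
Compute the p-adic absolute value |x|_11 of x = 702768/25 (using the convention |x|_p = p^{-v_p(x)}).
|702768/25|_11 = 1/14641

Step 1 — compute v_11(x) by factoring powers of 11 out of the numerator and denominator: v_11(702768/25) = 4. Step 2 — apply |x|_p = p^{-v_p(x)} = 11^{-4} = 1/14641.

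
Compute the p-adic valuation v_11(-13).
v_11(-13) = 0

v_11(n) is the largest exponent k such that 11^k divides n. Factor out: -13 = -11^0 · 13. (Sign doesn't affect v_p.) So v_11(-13) = 0.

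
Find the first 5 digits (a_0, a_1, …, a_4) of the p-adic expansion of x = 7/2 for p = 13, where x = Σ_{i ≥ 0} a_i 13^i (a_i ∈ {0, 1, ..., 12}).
(a_0, …, a_4) = (10, 6, 6, 6, 6)

v_13(7/2) = 0 (numerator and denominator both coprime to 13), so x ∈ ℤ_13^×. Compute digits iteratively via a_i = x_i mod 13, x_{i+1} = (x_i − a_i)/13, with x_0 = x:
  x_0 = 7/2;  a_0 = 10;  x_1 = (x_0 − 10)/13 = -1/2
  x_1 = -1/2;  a_1 = 6;  x_2 = (x_1 − 6)/13 = -1/2
  x_2 = -1/2;  a_2 = 6;  x_3 = (x_2 − 6)/13 = -1/2
  x_3 = -1/2;  a_3 = 6;  x_4 = (x_3 − 6)/13 = -1/2
  x_4 = -1/2;  a_4 = 6;  x_5 = (x_4 − 6)/13 = -1/2
Digits: (10, 6, 6, 6, 6).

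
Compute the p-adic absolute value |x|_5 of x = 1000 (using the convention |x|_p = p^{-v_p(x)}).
|1000|_5 = 1/125

Step 1 — compute v_5(x) by factoring powers of 5 out of the numerator and denominator: v_5(1000) = 3. Step 2 — apply |x|_p = p^{-v_p(x)} = 5^{-3} = 1/125.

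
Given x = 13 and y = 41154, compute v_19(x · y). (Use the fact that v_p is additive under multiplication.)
v_19(535002) = 3

v_p(x) = 0 (factor: 13 = 19^0 · 13); v_p(y) = 3 (factor: 41154 = 19^3 · 6). Additivity: v_p(xy) = v_p(x) + v_p(y) = 0 + 3 = 3. (Direct check: xy = 535002 = 19^3 · (78).)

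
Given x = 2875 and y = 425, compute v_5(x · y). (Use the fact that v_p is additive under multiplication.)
v_5(1221875) = 5

v_p(x) = 3 (factor: 2875 = 5^3 · 23); v_p(y) = 2 (factor: 425 = 5^2 · 17). Additivity: v_p(xy) = v_p(x) + v_p(y) = 3 + 2 = 5. (Direct check: xy = 1221875 = 5^5 · (391).)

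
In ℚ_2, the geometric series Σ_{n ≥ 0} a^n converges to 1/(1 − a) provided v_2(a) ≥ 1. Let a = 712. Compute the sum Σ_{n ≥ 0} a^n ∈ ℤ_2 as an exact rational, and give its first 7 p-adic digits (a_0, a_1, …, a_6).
Σ a^n = 1/(1 − a) = -1/711;  first 7 digits = (1, 0, 0, 1, 0, 0, 0)

v_2(a) = 3 ≥ 1, so the series converges in ℤ_2 to 1/(1 − a) = 1/(1 − 712) = -1/711. Expand this rational in ℤ_2: compute digits iteratively via d_i = x_i mod 2, x_{i+1} = (x_i − d_i)/2. The first 7 digits are (1, 0, 0, 1, 0, 0, 0).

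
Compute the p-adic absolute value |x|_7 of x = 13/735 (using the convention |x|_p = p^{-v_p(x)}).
|13/735|_7 = 49

Step 1 — compute v_7(x) by factoring powers of 7 out of the numerator and denominator: v_7(13/735) = -2. Step 2 — apply |x|_p = p^{-v_p(x)} = 7^{2} = 49.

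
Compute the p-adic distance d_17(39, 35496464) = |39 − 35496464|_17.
d_17(39, 35496464) = 1/1419857

Step 1 — x − y = 39 − 35496464 = -35496425. Step 2 — v_17(-35496425) = 5 (factor: -35496425 = −(17^5 · 25); the sign does not affect v_p). Step 3 — |x − y|_17 = 17^{-5} = 1/1419857.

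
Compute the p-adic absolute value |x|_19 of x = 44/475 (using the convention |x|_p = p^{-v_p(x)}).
|44/475|_19 = 19

Step 1 — compute v_19(x) by factoring powers of 19 out of the numerator and denominator: v_19(44/475) = -1. Step 2 — apply |x|_p = p^{-v_p(x)} = 19^{1} = 19.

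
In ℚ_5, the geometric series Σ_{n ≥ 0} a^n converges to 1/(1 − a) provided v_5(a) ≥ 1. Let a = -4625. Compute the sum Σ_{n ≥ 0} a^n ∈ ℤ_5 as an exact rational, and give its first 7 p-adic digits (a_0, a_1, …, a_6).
Σ a^n = 1/(1 − a) = 1/4626;  first 7 digits = (1, 0, 0, 3, 2, 3, 3)

v_5(a) = 3 ≥ 1, so the series converges in ℤ_5 to 1/(1 − a) = 1/(1 − (-4625)) = 1/4626. Expand this rational in ℤ_5: compute digits iteratively via d_i = x_i mod 5, x_{i+1} = (x_i − d_i)/5. The first 7 digits are (1, 0, 0, 3, 2, 3, 3).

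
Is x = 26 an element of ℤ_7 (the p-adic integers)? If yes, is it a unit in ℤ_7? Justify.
x ∈ ℤ_7^× (unit); v_7(x) = 0

ℤ_7 = {x ∈ ℚ_7 : v_7(x) ≥ 0} and ℤ_7^× = {x ∈ ℤ_7 : v_7(x) = 0}. Here v_7(26) = v_7(num) − v_7(den) = 0; compare against these criteria.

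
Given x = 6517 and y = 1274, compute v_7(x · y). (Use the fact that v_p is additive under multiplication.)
v_7(8302658) = 5

v_p(x) = 3 (factor: 6517 = 7^3 · 19); v_p(y) = 2 (factor: 1274 = 7^2 · 26). Additivity: v_p(xy) = v_p(x) + v_p(y) = 3 + 2 = 5. (Direct check: xy = 8302658 = 7^5 · (494).)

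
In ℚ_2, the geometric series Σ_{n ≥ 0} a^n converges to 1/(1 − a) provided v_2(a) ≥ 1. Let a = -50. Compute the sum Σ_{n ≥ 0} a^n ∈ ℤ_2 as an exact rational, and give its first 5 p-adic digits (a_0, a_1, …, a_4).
Σ a^n = 1/(1 − a) = 1/51;  first 5 digits = (1, 1, 0, 1, 1)

v_2(a) = 1 ≥ 1, so the series converges in ℤ_2 to 1/(1 − a) = 1/(1 − (-50)) = 1/51. Expand this rational in ℤ_2: compute digits iteratively via d_i = x_i mod 2, x_{i+1} = (x_i − d_i)/2. The first 5 digits are (1, 1, 0, 1, 1).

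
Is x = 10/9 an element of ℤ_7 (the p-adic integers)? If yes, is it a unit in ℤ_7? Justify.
x ∈ ℤ_7^× (unit); v_7(x) = 0

ℤ_7 = {x ∈ ℚ_7 : v_7(x) ≥ 0} and ℤ_7^× = {x ∈ ℤ_7 : v_7(x) = 0}. Here v_7(10/9) = v_7(num) − v_7(den) = 0; compare against these criteria.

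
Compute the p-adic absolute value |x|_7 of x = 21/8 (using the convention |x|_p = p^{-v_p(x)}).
|21/8|_7 = 1/7

Step 1 — compute v_7(x) by factoring powers of 7 out of the numerator and denominator: v_7(21/8) = 1. Step 2 — apply |x|_p = p^{-v_p(x)} = 7^{-1} = 1/7.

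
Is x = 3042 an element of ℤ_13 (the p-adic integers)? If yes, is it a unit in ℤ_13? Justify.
x ∈ ℤ_13 but not a unit; v_13(x) = 2 > 0

ℤ_13 = {x ∈ ℚ_13 : v_13(x) ≥ 0} and ℤ_13^× = {x ∈ ℤ_13 : v_13(x) = 0}. Here v_13(3042) = v_13(num) − v_13(den) = 2; compare against these criteria.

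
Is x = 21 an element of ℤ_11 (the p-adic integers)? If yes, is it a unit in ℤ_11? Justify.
x ∈ ℤ_11^× (unit); v_11(x) = 0

ℤ_11 = {x ∈ ℚ_11 : v_11(x) ≥ 0} and ℤ_11^× = {x ∈ ℤ_11 : v_11(x) = 0}. Here v_11(21) = v_11(num) − v_11(den) = 0; compare against these criteria.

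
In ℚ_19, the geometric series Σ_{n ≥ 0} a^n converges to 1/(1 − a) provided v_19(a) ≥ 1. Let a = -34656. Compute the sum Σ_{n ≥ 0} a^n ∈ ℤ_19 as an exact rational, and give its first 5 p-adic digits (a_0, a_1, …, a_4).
Σ a^n = 1/(1 − a) = 1/34657;  first 5 digits = (1, 0, 18, 13, 0)

v_19(a) = 2 ≥ 1, so the series converges in ℤ_19 to 1/(1 − a) = 1/(1 − (-34656)) = 1/34657. Expand this rational in ℤ_19: compute digits iteratively via d_i = x_i mod 19, x_{i+1} = (x_i − d_i)/19. The first 5 digits are (1, 0, 18, 13, 0).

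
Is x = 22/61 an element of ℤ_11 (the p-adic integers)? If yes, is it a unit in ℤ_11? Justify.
x ∈ ℤ_11 but not a unit; v_11(x) = 1 > 0

ℤ_11 = {x ∈ ℚ_11 : v_11(x) ≥ 0} and ℤ_11^× = {x ∈ ℤ_11 : v_11(x) = 0}. Here v_11(22/61) = v_11(num) − v_11(den) = 1; compare against these criteria.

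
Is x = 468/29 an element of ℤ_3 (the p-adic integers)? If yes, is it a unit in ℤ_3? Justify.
x ∈ ℤ_3 but not a unit; v_3(x) = 2 > 0

ℤ_3 = {x ∈ ℚ_3 : v_3(x) ≥ 0} and ℤ_3^× = {x ∈ ℤ_3 : v_3(x) = 0}. Here v_3(468/29) = v_3(num) − v_3(den) = 2; compare against these criteria.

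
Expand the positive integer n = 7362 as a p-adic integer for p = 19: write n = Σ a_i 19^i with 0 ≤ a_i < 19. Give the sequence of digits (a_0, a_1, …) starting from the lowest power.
(a_0, a_1, …) = (9, 7, 1, 1)

Repeated division by 19 gives the digits low-to-high: 7362 = 9 + 7·19^1 + 1·19^2 + 1·19^3. Digit sequence: (9, 7, 1, 1).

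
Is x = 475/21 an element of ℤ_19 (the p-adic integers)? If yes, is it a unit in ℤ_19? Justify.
x ∈ ℤ_19 but not a unit; v_19(x) = 1 > 0

ℤ_19 = {x ∈ ℚ_19 : v_19(x) ≥ 0} and ℤ_19^× = {x ∈ ℤ_19 : v_19(x) = 0}. Here v_19(475/21) = v_19(num) − v_19(den) = 1; compare against these criteria.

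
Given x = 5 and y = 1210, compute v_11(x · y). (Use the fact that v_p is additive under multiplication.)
v_11(6050) = 2

v_p(x) = 0 (factor: 5 = 11^0 · 5); v_p(y) = 2 (factor: 1210 = 11^2 · 10). Additivity: v_p(xy) = v_p(x) + v_p(y) = 0 + 2 = 2. (Direct check: xy = 6050 = 11^2 · (50).)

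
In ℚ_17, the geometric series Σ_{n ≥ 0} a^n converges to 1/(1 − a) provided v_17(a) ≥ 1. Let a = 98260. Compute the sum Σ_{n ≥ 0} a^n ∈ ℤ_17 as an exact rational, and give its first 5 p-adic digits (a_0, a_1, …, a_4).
Σ a^n = 1/(1 − a) = -1/98259;  first 5 digits = (1, 0, 0, 3, 1)

v_17(a) = 3 ≥ 1, so the series converges in ℤ_17 to 1/(1 − a) = 1/(1 − 98260) = -1/98259. Expand this rational in ℤ_17: compute digits iteratively via d_i = x_i mod 17, x_{i+1} = (x_i − d_i)/17. The first 5 digits are (1, 0, 0, 3, 1).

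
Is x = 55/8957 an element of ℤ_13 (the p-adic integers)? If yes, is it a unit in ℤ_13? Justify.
x ∉ ℤ_13 (v_13(x) = -2 < 0)

ℤ_13 = {x ∈ ℚ_13 : v_13(x) ≥ 0} and ℤ_13^× = {x ∈ ℤ_13 : v_13(x) = 0}. Here v_13(55/8957) = v_13(num) − v_13(den) = -2; compare against these criteria.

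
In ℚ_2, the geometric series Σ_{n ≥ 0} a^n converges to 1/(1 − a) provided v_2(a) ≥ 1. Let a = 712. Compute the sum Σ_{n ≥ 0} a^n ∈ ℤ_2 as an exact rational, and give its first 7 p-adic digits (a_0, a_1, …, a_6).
Σ a^n = 1/(1 − a) = -1/711;  first 7 digits = (1, 0, 0, 1, 0, 0, 0)

v_2(a) = 3 ≥ 1, so the series converges in ℤ_2 to 1/(1 − a) = 1/(1 − 712) = -1/711. Expand this rational in ℤ_2: compute digits iteratively via d_i = x_i mod 2, x_{i+1} = (x_i − d_i)/2. The first 7 digits are (1, 0, 0, 1, 0, 0, 0).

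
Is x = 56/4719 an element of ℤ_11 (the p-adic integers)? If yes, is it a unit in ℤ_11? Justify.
x ∉ ℤ_11 (v_11(x) = -2 < 0)

ℤ_11 = {x ∈ ℚ_11 : v_11(x) ≥ 0} and ℤ_11^× = {x ∈ ℤ_11 : v_11(x) = 0}. Here v_11(56/4719) = v_11(num) − v_11(den) = -2; compare against these criteria.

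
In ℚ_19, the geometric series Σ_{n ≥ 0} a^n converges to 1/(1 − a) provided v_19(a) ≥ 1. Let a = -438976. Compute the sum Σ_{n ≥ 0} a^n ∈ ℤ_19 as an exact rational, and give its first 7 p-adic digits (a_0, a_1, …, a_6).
Σ a^n = 1/(1 − a) = 1/438977;  first 7 digits = (1, 0, 0, 12, 15, 18, 10)

v_19(a) = 3 ≥ 1, so the series converges in ℤ_19 to 1/(1 − a) = 1/(1 − (-438976)) = 1/438977. Expand this rational in ℤ_19: compute digits iteratively via d_i = x_i mod 19, x_{i+1} = (x_i − d_i)/19. The first 7 digits are (1, 0, 0, 12, 15, 18, 10).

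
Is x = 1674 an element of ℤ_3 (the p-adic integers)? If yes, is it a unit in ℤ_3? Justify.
x ∈ ℤ_3 but not a unit; v_3(x) = 3 > 0

ℤ_3 = {x ∈ ℚ_3 : v_3(x) ≥ 0} and ℤ_3^× = {x ∈ ℤ_3 : v_3(x) = 0}. Here v_3(1674) = v_3(num) − v_3(den) = 3; compare against these criteria.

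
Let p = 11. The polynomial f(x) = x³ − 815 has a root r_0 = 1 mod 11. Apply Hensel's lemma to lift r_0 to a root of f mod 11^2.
r_1 = 111 (mod 121)

Hensel: r_{i+1} = r_i − f(r_i)/f′(r_i) mod 11^{i+2}, where f′(x) = 3x². Iterate:
  r_0 = 1 (mod 11)
  r_1 = 111 (mod 121)
Final: r = 111 with f(r) ≡ 0 mod 11^2.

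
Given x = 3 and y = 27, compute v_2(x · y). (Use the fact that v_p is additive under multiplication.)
v_2(81) = 0

v_p(x) = 0 (factor: 3 = 2^0 · 3); v_p(y) = 0 (factor: 27 = 2^0 · 27). Additivity: v_p(xy) = v_p(x) + v_p(y) = 0 + 0 = 0. (Direct check: xy = 81 = 2^0 · (81).)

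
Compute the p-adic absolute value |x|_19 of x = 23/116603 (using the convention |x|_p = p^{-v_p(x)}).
|23/116603|_19 = 6859

Step 1 — compute v_19(x) by factoring powers of 19 out of the numerator and denominator: v_19(23/116603) = -3. Step 2 — apply |x|_p = p^{-v_p(x)} = 19^{3} = 6859.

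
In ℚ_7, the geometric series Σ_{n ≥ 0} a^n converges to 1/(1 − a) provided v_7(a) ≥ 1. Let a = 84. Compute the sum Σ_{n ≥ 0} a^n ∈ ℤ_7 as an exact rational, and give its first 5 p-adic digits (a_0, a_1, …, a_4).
Σ a^n = 1/(1 − a) = -1/83;  first 5 digits = (1, 5, 5, 5, 6)

v_7(a) = 1 ≥ 1, so the series converges in ℤ_7 to 1/(1 − a) = 1/(1 − 84) = -1/83. Expand this rational in ℤ_7: compute digits iteratively via d_i = x_i mod 7, x_{i+1} = (x_i − d_i)/7. The first 5 digits are (1, 5, 5, 5, 6).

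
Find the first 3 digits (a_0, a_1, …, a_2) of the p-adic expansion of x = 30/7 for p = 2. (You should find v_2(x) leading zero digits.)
(a_0, …, a_2) = (0, 1, 0)

v_2(30/7) = 1, so a_0 = ... = a_0 = 0. Factor out: x = 2^1 · u with u = 15/7 a unit in ℤ_2. Expand u iteratively via a_{v+i} = u_i mod 2, u_{i+1} = (u_i − a_{v+i})/2:
  u_0 = 15/7;  a_1 = 1;  u_1 = (u_0 − 1)/2 = 4/7
  u_1 = 4/7;  a_2 = 0;  u_2 = (u_1 − 0)/2 = 2/7
Digits: (0, 1, 0).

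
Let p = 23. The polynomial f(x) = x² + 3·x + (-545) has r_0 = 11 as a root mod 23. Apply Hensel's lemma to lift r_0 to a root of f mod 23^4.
r_3 = 272377 (mod 279841)

Hensel: r_{i+1} = r_i − f(r_i)·(f′(r_i))^{-1} mod 23^{i+2}, f′(x) = 2x + 3. Iterate:
  r_0 = 11 (mod 23)
  r_1 = 471 (mod 529)
  r_2 = 4703 (mod 12167)
  r_3 = 272377 (mod 279841)
Final: r = 272377 satisfies f(r) ≡ 0 mod 23^4.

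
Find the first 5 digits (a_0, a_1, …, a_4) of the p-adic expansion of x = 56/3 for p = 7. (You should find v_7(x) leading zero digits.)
(a_0, …, a_4) = (0, 5, 2, 2, 2)

v_7(56/3) = 1, so a_0 = ... = a_0 = 0. Factor out: x = 7^1 · u with u = 8/3 a unit in ℤ_7. Expand u iteratively via a_{v+i} = u_i mod 7, u_{i+1} = (u_i − a_{v+i})/7:
  u_0 = 8/3;  a_1 = 5;  u_1 = (u_0 − 5)/7 = -1/3
  u_1 = -1/3;  a_2 = 2;  u_2 = (u_1 − 2)/7 = -1/3
  u_2 = -1/3;  a_3 = 2;  u_3 = (u_2 − 2)/7 = -1/3
  u_3 = -1/3;  a_4 = 2;  u_4 = (u_3 − 2)/7 = -1/3
Digits: (0, 5, 2, 2, 2).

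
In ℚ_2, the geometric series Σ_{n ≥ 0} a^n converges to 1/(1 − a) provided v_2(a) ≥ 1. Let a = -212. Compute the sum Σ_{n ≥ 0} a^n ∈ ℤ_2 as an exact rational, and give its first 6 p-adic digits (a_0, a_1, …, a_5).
Σ a^n = 1/(1 − a) = 1/213;  first 6 digits = (1, 0, 1, 1, 1, 1)

v_2(a) = 2 ≥ 1, so the series converges in ℤ_2 to 1/(1 − a) = 1/(1 − (-212)) = 1/213. Expand this rational in ℤ_2: compute digits iteratively via d_i = x_i mod 2, x_{i+1} = (x_i − d_i)/2. The first 6 digits are (1, 0, 1, 1, 1, 1).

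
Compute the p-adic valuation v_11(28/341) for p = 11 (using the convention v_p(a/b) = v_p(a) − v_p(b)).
v_11(28/341) = -1

Factor powers of 11 from the numerator and denominator of the reduced fraction: 28 = 11^0 · 28 and 341 = 11^1 · 31. Apply v_p(a/b) = v_p(a) − v_p(b): v_11(28/341) = 0 − 1 = -1.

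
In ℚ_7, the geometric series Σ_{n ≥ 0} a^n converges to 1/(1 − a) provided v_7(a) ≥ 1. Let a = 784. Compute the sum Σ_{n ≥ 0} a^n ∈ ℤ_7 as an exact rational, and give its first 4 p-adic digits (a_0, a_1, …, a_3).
Σ a^n = 1/(1 − a) = -1/783;  first 4 digits = (1, 0, 2, 2)

v_7(a) = 2 ≥ 1, so the series converges in ℤ_7 to 1/(1 − a) = 1/(1 − 784) = -1/783. Expand this rational in ℤ_7: compute digits iteratively via d_i = x_i mod 7, x_{i+1} = (x_i − d_i)/7. The first 4 digits are (1, 0, 2, 2).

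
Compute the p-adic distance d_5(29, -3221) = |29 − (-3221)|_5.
d_5(29, -3221) = 1/125

Step 1 — x − y = 29 − (-3221) = 3250. Step 2 — v_5(3250) = 3 (factor: 3250 = (5^3 · 26); the sign does not affect v_p). Step 3 — |x − y|_5 = 5^{-3} = 1/125.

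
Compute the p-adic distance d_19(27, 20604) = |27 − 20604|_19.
d_19(27, 20604) = 1/6859

Step 1 — x − y = 27 − 20604 = -20577. Step 2 — v_19(-20577) = 3 (factor: -20577 = −(19^3 · 3); the sign does not affect v_p). Step 3 — |x − y|_19 = 19^{-3} = 1/6859.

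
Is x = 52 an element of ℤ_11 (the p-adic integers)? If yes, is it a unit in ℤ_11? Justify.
x ∈ ℤ_11^× (unit); v_11(x) = 0

ℤ_11 = {x ∈ ℚ_11 : v_11(x) ≥ 0} and ℤ_11^× = {x ∈ ℤ_11 : v_11(x) = 0}. Here v_11(52) = v_11(num) − v_11(den) = 0; compare against these criteria.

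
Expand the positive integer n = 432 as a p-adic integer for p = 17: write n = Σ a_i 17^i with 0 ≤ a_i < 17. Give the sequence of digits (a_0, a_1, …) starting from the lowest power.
(a_0, a_1, …) = (7, 8, 1)

Repeated division by 17 gives the digits low-to-high: 432 = 7 + 8·17^1 + 1·17^2. Digit sequence: (7, 8, 1).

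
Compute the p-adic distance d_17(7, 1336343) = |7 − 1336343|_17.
d_17(7, 1336343) = 1/83521

Step 1 — x − y = 7 − 1336343 = -1336336. Step 2 — v_17(-1336336) = 4 (factor: -1336336 = −(17^4 · 16); the sign does not affect v_p). Step 3 — |x − y|_17 = 17^{-4} = 1/83521.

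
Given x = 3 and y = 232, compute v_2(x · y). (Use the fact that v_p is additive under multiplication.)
v_2(696) = 3

v_p(x) = 0 (factor: 3 = 2^0 · 3); v_p(y) = 3 (factor: 232 = 2^3 · 29). Additivity: v_p(xy) = v_p(x) + v_p(y) = 0 + 3 = 3. (Direct check: xy = 696 = 2^3 · (87).)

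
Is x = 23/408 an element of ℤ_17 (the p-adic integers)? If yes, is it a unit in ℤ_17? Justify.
x ∉ ℤ_17 (v_17(x) = -1 < 0)

ℤ_17 = {x ∈ ℚ_17 : v_17(x) ≥ 0} and ℤ_17^× = {x ∈ ℤ_17 : v_17(x) = 0}. Here v_17(23/408) = v_17(num) − v_17(den) = -1; compare against these criteria.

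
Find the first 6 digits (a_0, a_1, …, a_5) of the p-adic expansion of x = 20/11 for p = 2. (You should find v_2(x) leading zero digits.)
(a_0, …, a_5) = (0, 0, 1, 1, 1, 1)

v_2(20/11) = 2, so a_0 = ... = a_1 = 0. Factor out: x = 2^2 · u with u = 5/11 a unit in ℤ_2. Expand u iteratively via a_{v+i} = u_i mod 2, u_{i+1} = (u_i − a_{v+i})/2:
  u_0 = 5/11;  a_2 = 1;  u_1 = (u_0 − 1)/2 = -3/11
  u_1 = -3/11;  a_3 = 1;  u_2 = (u_1 − 1)/2 = -7/11
  u_2 = -7/11;  a_4 = 1;  u_3 = (u_2 − 1)/2 = -9/11
  u_3 = -9/11;  a_5 = 1;  u_4 = (u_3 − 1)/2 = -10/11
Digits: (0, 0, 1, 1, 1, 1).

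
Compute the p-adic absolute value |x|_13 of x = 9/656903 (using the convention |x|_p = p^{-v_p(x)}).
|9/656903|_13 = 28561

Step 1 — compute v_13(x) by factoring powers of 13 out of the numerator and denominator: v_13(9/656903) = -4. Step 2 — apply |x|_p = p^{-v_p(x)} = 13^{4} = 28561.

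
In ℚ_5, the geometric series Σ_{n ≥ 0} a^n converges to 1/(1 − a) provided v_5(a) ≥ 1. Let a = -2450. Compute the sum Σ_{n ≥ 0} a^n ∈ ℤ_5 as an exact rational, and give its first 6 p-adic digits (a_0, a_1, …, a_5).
Σ a^n = 1/(1 − a) = 1/2451;  first 6 digits = (1, 0, 2, 0, 0, 0)

v_5(a) = 2 ≥ 1, so the series converges in ℤ_5 to 1/(1 − a) = 1/(1 − (-2450)) = 1/2451. Expand this rational in ℤ_5: compute digits iteratively via d_i = x_i mod 5, x_{i+1} = (x_i − d_i)/5. The first 6 digits are (1, 0, 2, 0, 0, 0).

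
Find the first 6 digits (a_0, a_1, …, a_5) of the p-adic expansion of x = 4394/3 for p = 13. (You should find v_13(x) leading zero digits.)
(a_0, …, a_5) = (0, 0, 0, 5, 4, 4)

v_13(4394/3) = 3, so a_0 = ... = a_2 = 0. Factor out: x = 13^3 · u with u = 2/3 a unit in ℤ_13. Expand u iteratively via a_{v+i} = u_i mod 13, u_{i+1} = (u_i − a_{v+i})/13:
  u_0 = 2/3;  a_3 = 5;  u_1 = (u_0 − 5)/13 = -1/3
  u_1 = -1/3;  a_4 = 4;  u_2 = (u_1 − 4)/13 = -1/3
  u_2 = -1/3;  a_5 = 4;  u_3 = (u_2 − 4)/13 = -1/3
Digits: (0, 0, 0, 5, 4, 4).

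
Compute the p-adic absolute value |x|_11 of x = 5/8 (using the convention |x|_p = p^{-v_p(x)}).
|5/8|_11 = 1

Step 1 — compute v_11(x) by factoring powers of 11 out of the numerator and denominator: v_11(5/8) = 0. Step 2 — apply |x|_p = p^{-v_p(x)} = 11^{0} = 1.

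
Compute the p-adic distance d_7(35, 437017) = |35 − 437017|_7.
d_7(35, 437017) = 1/16807

Step 1 — x − y = 35 − 437017 = -436982. Step 2 — v_7(-436982) = 5 (factor: -436982 = −(7^5 · 26); the sign does not affect v_p). Step 3 — |x − y|_7 = 7^{-5} = 1/16807.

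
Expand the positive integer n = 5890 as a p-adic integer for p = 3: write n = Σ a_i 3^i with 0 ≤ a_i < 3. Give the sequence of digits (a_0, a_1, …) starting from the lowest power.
(a_0, a_1, …) = (1, 1, 0, 2, 0, 0, 2, 2)

Repeated division by 3 gives the digits low-to-high: 5890 = 1 + 1·3^1 + 2·3^3 + 2·3^6 + 2·3^7. Digit sequence: (1, 1, 0, 2, 0, 0, 2, 2).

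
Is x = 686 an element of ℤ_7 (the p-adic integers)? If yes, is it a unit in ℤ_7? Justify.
x ∈ ℤ_7 but not a unit; v_7(x) = 3 > 0

ℤ_7 = {x ∈ ℚ_7 : v_7(x) ≥ 0} and ℤ_7^× = {x ∈ ℤ_7 : v_7(x) = 0}. Here v_7(686) = v_7(num) − v_7(den) = 3; compare against these criteria.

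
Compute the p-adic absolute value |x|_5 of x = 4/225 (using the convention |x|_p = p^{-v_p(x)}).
|4/225|_5 = 25

Step 1 — compute v_5(x) by factoring powers of 5 out of the numerator and denominator: v_5(4/225) = -2. Step 2 — apply |x|_p = p^{-v_p(x)} = 5^{2} = 25.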